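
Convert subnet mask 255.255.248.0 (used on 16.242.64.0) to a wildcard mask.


Subnet mask: 255.255.248.0
Wildcard = 255.255.255.255 - subnet mask
255 - 255 = 0
255 - 255 = 0
255 - 248 = 7
255 - 0 = 255
Wildcard: 0.0.7.255


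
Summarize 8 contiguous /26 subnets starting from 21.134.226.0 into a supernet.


Original prefix: /26
Number of subnets: 8 = 2^3
New prefix = 26 - 3 = 23
Supernet: 21.134.226.0/23


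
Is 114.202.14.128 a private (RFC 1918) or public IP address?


RFC 1918 private ranges:
  10.0.0.0/8 (10.0.0.0 - 10.255.255.255)
  172.16.0.0/12 (172.16.0.0 - 172.31.255.255)
  192.168.0.0/16 (192.168.0.0 - 192.168.255.255)
Public (not in any RFC 1918 range)


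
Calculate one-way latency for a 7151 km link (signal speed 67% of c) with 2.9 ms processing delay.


Speed = 0.67 * 3e5 km/s = 201000 km/s
Propagation delay = 7151 / 201000 = 0.0356 s = 35.5771 ms
Processing delay = 2.9 ms
Total one-way latency = 38.4771 ms


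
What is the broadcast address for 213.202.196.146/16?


Network: 213.202.0.0/16
Host bits = 16
Set all host bits to 1:
Broadcast: 213.202.255.255


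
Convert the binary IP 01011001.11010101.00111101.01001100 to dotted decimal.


01011001 = 89
11010101 = 213
00111101 = 61
01001100 = 76
IP: 89.213.61.76


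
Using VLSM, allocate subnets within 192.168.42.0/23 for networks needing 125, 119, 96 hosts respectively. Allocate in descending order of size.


125 hosts -> /25 (126 usable): 192.168.42.0/25
119 hosts -> /25 (126 usable): 192.168.42.128/25
96 hosts -> /25 (126 usable): 192.168.43.0/25
Allocation: 192.168.42.0/25 (125 hosts, 126 usable); 192.168.42.128/25 (119 hosts, 126 usable); 192.168.43.0/25 (96 hosts, 126 usable)


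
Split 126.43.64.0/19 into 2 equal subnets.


New prefix = 19 + 1 = 20
Each subnet has 4096 addresses
  126.43.64.0/20
  126.43.80.0/20
Subnets: 126.43.64.0/20, 126.43.80.0/20


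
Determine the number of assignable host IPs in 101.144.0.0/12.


Host bits = 32 - 12 = 20
Total addresses = 2^20 = 1048576
Usable = total - 2 (network and broadcast)
Usable hosts: 1048574


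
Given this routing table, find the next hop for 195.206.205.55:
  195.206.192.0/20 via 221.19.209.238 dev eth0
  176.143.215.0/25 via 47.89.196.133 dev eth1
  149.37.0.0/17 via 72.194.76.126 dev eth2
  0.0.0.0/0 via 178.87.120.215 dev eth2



Longest prefix match for 195.206.205.55:
  /20 195.206.192.0: MATCH
  /25 176.143.215.0: no
  /17 149.37.0.0: no
  /0 0.0.0.0: MATCH
Selected: next-hop 221.19.209.238 via eth0 (matched /20)


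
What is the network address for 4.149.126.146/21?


IP:   00000100.10010101.01111110.10010010
Mask: 11111111.11111111.11111000.00000000
AND operation:
Net:  00000100.10010101.01111000.00000000
Network: 4.149.120.0/21


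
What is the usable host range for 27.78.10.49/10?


Network: 27.64.0.0
Broadcast: 27.127.255.255
First usable = network + 1
Last usable = broadcast - 1
Range: 27.64.0.1 to 27.127.255.254


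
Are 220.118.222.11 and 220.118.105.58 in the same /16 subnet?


Mask: 255.255.0.0
220.118.222.11 AND mask = 220.118.0.0
220.118.105.58 AND mask = 220.118.0.0
Yes, same subnet (220.118.0.0)


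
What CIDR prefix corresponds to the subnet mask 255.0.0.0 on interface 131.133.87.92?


Binary: 11111111.00000000.00000000.00000000
Count leading 1s
Prefix: /8


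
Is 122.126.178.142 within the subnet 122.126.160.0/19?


Subnet network: 122.126.160.0
Test IP AND mask: 122.126.160.0
Yes, 122.126.178.142 is in 122.126.160.0/19


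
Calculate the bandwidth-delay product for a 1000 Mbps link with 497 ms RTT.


BDP = bandwidth * RTT
= 1000 Mbps * 497 ms
= 1000 * 1e6 * 497 / 1000 bits
= 497000000 bits
= 62125000 bytes
= 60668.9453 KB
BDP = 497000000 bits (62125000 bytes)


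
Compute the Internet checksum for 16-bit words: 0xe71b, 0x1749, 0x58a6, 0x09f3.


Sum all words (with carry folding):
+ 0xe71b = 0xe71b
+ 0x1749 = 0xfe64
+ 0x58a6 = 0x570b
+ 0x09f3 = 0x60fe
One's complement: ~0x60fe
Checksum = 0x9f01


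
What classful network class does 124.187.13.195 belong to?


First octet: 124
Binary: 01111100
0xxxxxxx -> Class A (1-126)
Class A, default mask 255.0.0.0 (/8)


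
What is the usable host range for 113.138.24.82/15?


Network: 113.138.0.0
Broadcast: 113.139.255.255
First usable = network + 1
Last usable = broadcast - 1
Range: 113.138.0.1 to 113.139.255.254


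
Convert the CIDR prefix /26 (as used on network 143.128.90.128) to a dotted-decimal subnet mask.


/26 means 26 network bits, 6 host bits
Binary: 11111111111111111111111111000000
Mask: 255.255.255.192


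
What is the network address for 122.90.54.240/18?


IP:   01111010.01011010.00110110.11110000
Mask: 11111111.11111111.11000000.00000000
AND operation:
Net:  01111010.01011010.00000000.00000000
Network: 122.90.0.0/18


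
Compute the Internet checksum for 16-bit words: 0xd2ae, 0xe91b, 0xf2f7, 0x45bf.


Sum all words (with carry folding):
+ 0xd2ae = 0xd2ae
+ 0xe91b = 0xbbca
+ 0xf2f7 = 0xaec2
+ 0x45bf = 0xf481
One's complement: ~0xf481
Checksum = 0x0b7e


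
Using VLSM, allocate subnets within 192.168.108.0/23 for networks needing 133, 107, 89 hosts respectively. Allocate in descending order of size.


133 hosts -> /24 (254 usable): 192.168.108.0/24
107 hosts -> /25 (126 usable): 192.168.109.0/25
89 hosts -> /25 (126 usable): 192.168.109.128/25
Allocation: 192.168.108.0/24 (133 hosts, 254 usable); 192.168.109.0/25 (107 hosts, 126 usable); 192.168.109.128/25 (89 hosts, 126 usable)


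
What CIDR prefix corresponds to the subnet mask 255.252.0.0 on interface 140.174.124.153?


Binary: 11111111.11111100.00000000.00000000
Count leading 1s
Prefix: /14


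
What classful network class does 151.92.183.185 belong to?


First octet: 151
Binary: 10010111
10xxxxxx -> Class B (128-191)
Class B, default mask 255.255.0.0 (/16)


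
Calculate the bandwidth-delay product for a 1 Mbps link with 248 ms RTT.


BDP = bandwidth * RTT
= 1 Mbps * 248 ms
= 1 * 1e6 * 248 / 1000 bits
= 248000 bits
= 31000 bytes
= 30.2734 KB
BDP = 248000 bits (31000 bytes)


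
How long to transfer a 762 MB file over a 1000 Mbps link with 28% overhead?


Effective throughput = 1000 * (1 - 28/100) = 720 Mbps
File size in Mb = 762 * 8 = 6096 Mb
Time = 6096 / 720
Time = 8.4667 seconds


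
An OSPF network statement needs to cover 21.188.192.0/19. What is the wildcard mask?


Subnet mask: 255.255.224.0
Wildcard = 255.255.255.255 - subnet mask
255 - 255 = 0
255 - 255 = 0
255 - 224 = 31
255 - 0 = 255
Wildcard: 0.0.31.255


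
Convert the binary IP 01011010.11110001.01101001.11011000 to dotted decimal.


01011010 = 90
11110001 = 241
01101001 = 105
11011000 = 216
IP: 90.241.105.216


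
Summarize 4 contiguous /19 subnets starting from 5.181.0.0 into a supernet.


Original prefix: /19
Number of subnets: 4 = 2^2
New prefix = 19 - 2 = 17
Supernet: 5.181.0.0/17


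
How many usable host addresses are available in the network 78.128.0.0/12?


Host bits = 32 - 12 = 20
Total addresses = 2^20 = 1048576
Usable = total - 2 (network and broadcast)
Usable hosts: 1048574


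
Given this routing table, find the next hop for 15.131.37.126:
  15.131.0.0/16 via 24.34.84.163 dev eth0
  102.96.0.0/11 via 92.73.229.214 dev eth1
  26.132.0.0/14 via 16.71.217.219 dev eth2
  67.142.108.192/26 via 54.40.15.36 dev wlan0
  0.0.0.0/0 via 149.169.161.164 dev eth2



Longest prefix match for 15.131.37.126:
  /16 15.131.0.0: MATCH
  /11 102.96.0.0: no
  /14 26.132.0.0: no
  /26 67.142.108.192: no
  /0 0.0.0.0: MATCH
Selected: next-hop 24.34.84.163 via eth0 (matched /16)


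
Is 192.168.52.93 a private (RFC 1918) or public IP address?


RFC 1918 private ranges:
  10.0.0.0/8 (10.0.0.0 - 10.255.255.255)
  172.16.0.0/12 (172.16.0.0 - 172.31.255.255)
  192.168.0.0/16 (192.168.0.0 - 192.168.255.255)
Private (in 192.168.0.0/16)


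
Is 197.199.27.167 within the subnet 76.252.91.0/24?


Subnet network: 76.252.91.0
Test IP AND mask: 197.199.27.0
No, 197.199.27.167 is not in 76.252.91.0/24


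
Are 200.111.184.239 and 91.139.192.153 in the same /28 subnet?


Mask: 255.255.255.240
200.111.184.239 AND mask = 200.111.184.224
91.139.192.153 AND mask = 91.139.192.144
No, different subnets (200.111.184.224 vs 91.139.192.144)


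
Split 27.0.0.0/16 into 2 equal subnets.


New prefix = 16 + 1 = 17
Each subnet has 32768 addresses
  27.0.0.0/17
  27.0.128.0/17
Subnets: 27.0.0.0/17, 27.0.128.0/17


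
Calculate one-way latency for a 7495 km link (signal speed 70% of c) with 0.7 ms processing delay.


Speed = 0.7 * 3e5 km/s = 210000 km/s
Propagation delay = 7495 / 210000 = 0.0357 s = 35.6905 ms
Processing delay = 0.7 ms
Total one-way latency = 36.3905 ms


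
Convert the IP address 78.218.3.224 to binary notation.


78 = 01001110
218 = 11011010
3 = 00000011
224 = 11100000
Binary: 01001110.11011010.00000011.11100000


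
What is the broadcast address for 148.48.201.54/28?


Network: 148.48.201.48/28
Host bits = 4
Set all host bits to 1:
Broadcast: 148.48.201.63


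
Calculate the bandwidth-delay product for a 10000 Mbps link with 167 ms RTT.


BDP = bandwidth * RTT
= 10000 Mbps * 167 ms
= 10000 * 1e6 * 167 / 1000 bits
= 1670000000 bits
= 208750000 bytes
= 203857.4219 KB
BDP = 1670000000 bits (208750000 bytes)


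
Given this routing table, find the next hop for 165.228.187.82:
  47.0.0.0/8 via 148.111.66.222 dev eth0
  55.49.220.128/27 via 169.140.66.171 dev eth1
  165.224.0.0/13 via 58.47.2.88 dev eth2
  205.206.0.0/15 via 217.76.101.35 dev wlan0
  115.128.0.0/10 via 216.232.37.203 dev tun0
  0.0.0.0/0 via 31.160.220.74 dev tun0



Longest prefix match for 165.228.187.82:
  /8 47.0.0.0: no
  /27 55.49.220.128: no
  /13 165.224.0.0: MATCH
  /15 205.206.0.0: no
  /10 115.128.0.0: no
  /0 0.0.0.0: MATCH
Selected: next-hop 58.47.2.88 via eth2 (matched /13)


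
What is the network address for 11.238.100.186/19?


IP:   00001011.11101110.01100100.10111010
Mask: 11111111.11111111.11100000.00000000
AND operation:
Net:  00001011.11101110.01100000.00000000
Network: 11.238.96.0/19


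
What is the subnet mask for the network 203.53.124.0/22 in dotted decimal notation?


/22 means 22 network bits, 10 host bits
Binary: 11111111111111111111110000000000
Mask: 255.255.252.0


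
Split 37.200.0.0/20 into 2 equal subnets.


New prefix = 20 + 1 = 21
Each subnet has 2048 addresses
  37.200.0.0/21
  37.200.8.0/21
Subnets: 37.200.0.0/21, 37.200.8.0/21


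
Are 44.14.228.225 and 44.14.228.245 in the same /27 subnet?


Mask: 255.255.255.224
44.14.228.225 AND mask = 44.14.228.224
44.14.228.245 AND mask = 44.14.228.224
Yes, same subnet (44.14.228.224)


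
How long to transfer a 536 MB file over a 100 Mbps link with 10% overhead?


Effective throughput = 100 * (1 - 10/100) = 90 Mbps
File size in Mb = 536 * 8 = 4288 Mb
Time = 4288 / 90
Time = 47.6444 seconds


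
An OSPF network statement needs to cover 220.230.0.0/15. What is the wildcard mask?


Subnet mask: 255.254.0.0
Wildcard = 255.255.255.255 - subnet mask
255 - 255 = 0
255 - 254 = 1
255 - 0 = 255
255 - 0 = 255
Wildcard: 0.1.255.255


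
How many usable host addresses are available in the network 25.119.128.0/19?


Host bits = 32 - 19 = 13
Total addresses = 2^13 = 8192
Usable = total - 2 (network and broadcast)
Usable hosts: 8190


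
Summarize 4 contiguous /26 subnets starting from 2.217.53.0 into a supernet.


Original prefix: /26
Number of subnets: 4 = 2^2
New prefix = 26 - 2 = 24
Supernet: 2.217.53.0/24


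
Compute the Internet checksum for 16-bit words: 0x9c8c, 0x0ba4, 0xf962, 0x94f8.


Sum all words (with carry folding):
+ 0x9c8c = 0x9c8c
+ 0x0ba4 = 0xa830
+ 0xf962 = 0xa193
+ 0x94f8 = 0x368c
One's complement: ~0x368c
Checksum = 0xc973


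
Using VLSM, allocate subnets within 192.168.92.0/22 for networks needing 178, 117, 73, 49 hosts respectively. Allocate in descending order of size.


178 hosts -> /24 (254 usable): 192.168.92.0/24
117 hosts -> /25 (126 usable): 192.168.93.0/25
73 hosts -> /25 (126 usable): 192.168.93.128/25
49 hosts -> /26 (62 usable): 192.168.94.0/26
Allocation: 192.168.92.0/24 (178 hosts, 254 usable); 192.168.93.0/25 (117 hosts, 126 usable); 192.168.93.128/25 (73 hosts, 126 usable); 192.168.94.0/26 (49 hosts, 62 usable)


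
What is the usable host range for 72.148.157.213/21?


Network: 72.148.152.0
Broadcast: 72.148.159.255
First usable = network + 1
Last usable = broadcast - 1
Range: 72.148.152.1 to 72.148.159.254


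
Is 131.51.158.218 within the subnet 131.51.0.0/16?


Subnet network: 131.51.0.0
Test IP AND mask: 131.51.0.0
Yes, 131.51.158.218 is in 131.51.0.0/16


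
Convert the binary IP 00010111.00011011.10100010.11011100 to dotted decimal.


00010111 = 23
00011011 = 27
10100010 = 162
11011100 = 220
IP: 23.27.162.220


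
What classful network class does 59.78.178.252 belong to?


First octet: 59
Binary: 00111011
0xxxxxxx -> Class A (1-126)
Class A, default mask 255.0.0.0 (/8)


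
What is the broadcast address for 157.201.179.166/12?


Network: 157.192.0.0/12
Host bits = 20
Set all host bits to 1:
Broadcast: 157.207.255.255


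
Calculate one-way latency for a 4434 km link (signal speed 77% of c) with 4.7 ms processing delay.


Speed = 0.77 * 3e5 km/s = 231000 km/s
Propagation delay = 4434 / 231000 = 0.0192 s = 19.1948 ms
Processing delay = 4.7 ms
Total one-way latency = 23.8948 ms


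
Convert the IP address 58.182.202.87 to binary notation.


58 = 00111010
182 = 10110110
202 = 11001010
87 = 01010111
Binary: 00111010.10110110.11001010.01010111


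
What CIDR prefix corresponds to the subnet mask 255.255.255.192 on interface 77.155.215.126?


Binary: 11111111.11111111.11111111.11000000
Count leading 1s
Prefix: /26


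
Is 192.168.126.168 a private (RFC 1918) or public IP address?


RFC 1918 private ranges:
  10.0.0.0/8 (10.0.0.0 - 10.255.255.255)
  172.16.0.0/12 (172.16.0.0 - 172.31.255.255)
  192.168.0.0/16 (192.168.0.0 - 192.168.255.255)
Private (in 192.168.0.0/16)


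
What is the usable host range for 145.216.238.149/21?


Network: 145.216.232.0
Broadcast: 145.216.239.255
First usable = network + 1
Last usable = broadcast - 1
Range: 145.216.232.1 to 145.216.239.254


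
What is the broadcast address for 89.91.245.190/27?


Network: 89.91.245.160/27
Host bits = 5
Set all host bits to 1:
Broadcast: 89.91.245.191


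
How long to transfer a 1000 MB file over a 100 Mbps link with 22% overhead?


Effective throughput = 100 * (1 - 22/100) = 78 Mbps
File size in Mb = 1000 * 8 = 8000 Mb
Time = 8000 / 78
Time = 102.5641 seconds


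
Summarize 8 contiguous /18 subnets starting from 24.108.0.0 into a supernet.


Original prefix: /18
Number of subnets: 8 = 2^3
New prefix = 18 - 3 = 15
Supernet: 24.108.0.0/15


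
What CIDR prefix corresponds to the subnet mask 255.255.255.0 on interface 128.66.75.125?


Binary: 11111111.11111111.11111111.00000000
Count leading 1s
Prefix: /24


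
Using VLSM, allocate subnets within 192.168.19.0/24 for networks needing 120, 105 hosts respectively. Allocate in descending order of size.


120 hosts -> /25 (126 usable): 192.168.19.0/25
105 hosts -> /25 (126 usable): 192.168.19.128/25
Allocation: 192.168.19.0/25 (120 hosts, 126 usable); 192.168.19.128/25 (105 hosts, 126 usable)


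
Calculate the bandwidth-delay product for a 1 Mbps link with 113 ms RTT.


BDP = bandwidth * RTT
= 1 Mbps * 113 ms
= 1 * 1e6 * 113 / 1000 bits
= 113000 bits
= 14125 bytes
= 13.7939 KB
BDP = 113000 bits (14125 bytes)


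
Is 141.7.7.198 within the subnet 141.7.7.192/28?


Subnet network: 141.7.7.192
Test IP AND mask: 141.7.7.192
Yes, 141.7.7.198 is in 141.7.7.192/28


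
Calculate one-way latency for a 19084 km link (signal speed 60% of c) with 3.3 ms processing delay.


Speed = 0.6 * 3e5 km/s = 180000 km/s
Propagation delay = 19084 / 180000 = 0.106 s = 106.0222 ms
Processing delay = 3.3 ms
Total one-way latency = 109.3222 ms


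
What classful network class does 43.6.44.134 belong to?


First octet: 43
Binary: 00101011
0xxxxxxx -> Class A (1-126)
Class A, default mask 255.0.0.0 (/8)


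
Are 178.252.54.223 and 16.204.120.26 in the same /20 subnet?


Mask: 255.255.240.0
178.252.54.223 AND mask = 178.252.48.0
16.204.120.26 AND mask = 16.204.112.0
No, different subnets (178.252.48.0 vs 16.204.112.0)


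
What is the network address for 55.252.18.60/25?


IP:   00110111.11111100.00010010.00111100
Mask: 11111111.11111111.11111111.10000000
AND operation:
Net:  00110111.11111100.00010010.00000000
Network: 55.252.18.0/25


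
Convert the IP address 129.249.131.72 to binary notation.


129 = 10000001
249 = 11111001
131 = 10000011
72 = 01001000
Binary: 10000001.11111001.10000011.01001000


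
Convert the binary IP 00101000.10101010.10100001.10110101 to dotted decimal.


00101000 = 40
10101010 = 170
10100001 = 161
10110101 = 181
IP: 40.170.161.181


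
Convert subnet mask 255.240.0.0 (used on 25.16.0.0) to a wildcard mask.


Subnet mask: 255.240.0.0
Wildcard = 255.255.255.255 - subnet mask
255 - 255 = 0
255 - 240 = 15
255 - 0 = 255
255 - 0 = 255
Wildcard: 0.15.255.255


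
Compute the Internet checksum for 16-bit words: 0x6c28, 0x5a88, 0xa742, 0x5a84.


Sum all words (with carry folding):
+ 0x6c28 = 0x6c28
+ 0x5a88 = 0xc6b0
+ 0xa742 = 0x6df3
+ 0x5a84 = 0xc877
One's complement: ~0xc877
Checksum = 0x3788


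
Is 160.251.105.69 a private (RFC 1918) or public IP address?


RFC 1918 private ranges:
  10.0.0.0/8 (10.0.0.0 - 10.255.255.255)
  172.16.0.0/12 (172.16.0.0 - 172.31.255.255)
  192.168.0.0/16 (192.168.0.0 - 192.168.255.255)
Public (not in any RFC 1918 range)


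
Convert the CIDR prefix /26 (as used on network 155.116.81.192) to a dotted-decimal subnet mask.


/26 means 26 network bits, 6 host bits
Binary: 11111111111111111111111111000000
Mask: 255.255.255.192


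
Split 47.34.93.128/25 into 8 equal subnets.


New prefix = 25 + 3 = 28
Each subnet has 16 addresses
  47.34.93.128/28
  47.34.93.144/28
  47.34.93.160/28
  47.34.93.176/28
  47.34.93.192/28
  47.34.93.208/28
  47.34.93.224/28
  47.34.93.240/28
Subnets: 47.34.93.128/28, 47.34.93.144/28, 47.34.93.160/28, 47.34.93.176/28, 47.34.93.192/28, 47.34.93.208/28, 47.34.93.224/28, 47.34.93.240/28


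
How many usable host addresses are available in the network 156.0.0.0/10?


Host bits = 32 - 10 = 22
Total addresses = 2^22 = 4194304
Usable = total - 2 (network and broadcast)
Usable hosts: 4194302


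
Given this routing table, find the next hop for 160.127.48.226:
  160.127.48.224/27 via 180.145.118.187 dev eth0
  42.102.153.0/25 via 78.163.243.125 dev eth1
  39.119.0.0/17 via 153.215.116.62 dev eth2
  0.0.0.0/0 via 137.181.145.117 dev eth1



Longest prefix match for 160.127.48.226:
  /27 160.127.48.224: MATCH
  /25 42.102.153.0: no
  /17 39.119.0.0: no
  /0 0.0.0.0: MATCH
Selected: next-hop 180.145.118.187 via eth0 (matched /27)


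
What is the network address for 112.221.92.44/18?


IP:   01110000.11011101.01011100.00101100
Mask: 11111111.11111111.11000000.00000000
AND operation:
Net:  01110000.11011101.01000000.00000000
Network: 112.221.64.0/18


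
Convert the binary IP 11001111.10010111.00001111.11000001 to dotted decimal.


11001111 = 207
10010111 = 151
00001111 = 15
11000001 = 193
IP: 207.151.15.193


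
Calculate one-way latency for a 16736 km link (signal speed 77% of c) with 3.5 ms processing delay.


Speed = 0.77 * 3e5 km/s = 231000 km/s
Propagation delay = 16736 / 231000 = 0.0725 s = 72.4502 ms
Processing delay = 3.5 ms
Total one-way latency = 75.9502 ms


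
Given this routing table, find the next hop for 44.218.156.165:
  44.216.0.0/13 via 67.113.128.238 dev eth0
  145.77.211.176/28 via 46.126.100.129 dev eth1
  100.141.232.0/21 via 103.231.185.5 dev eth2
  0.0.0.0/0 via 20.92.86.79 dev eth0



Longest prefix match for 44.218.156.165:
  /13 44.216.0.0: MATCH
  /28 145.77.211.176: no
  /21 100.141.232.0: no
  /0 0.0.0.0: MATCH
Selected: next-hop 67.113.128.238 via eth0 (matched /13)


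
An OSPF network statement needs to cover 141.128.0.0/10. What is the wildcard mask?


Subnet mask: 255.192.0.0
Wildcard = 255.255.255.255 - subnet mask
255 - 255 = 0
255 - 192 = 63
255 - 0 = 255
255 - 0 = 255
Wildcard: 0.63.255.255


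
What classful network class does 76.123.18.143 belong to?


First octet: 76
Binary: 01001100
0xxxxxxx -> Class A (1-126)
Class A, default mask 255.0.0.0 (/8)


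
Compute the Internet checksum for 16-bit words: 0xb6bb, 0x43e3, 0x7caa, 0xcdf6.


Sum all words (with carry folding):
+ 0xb6bb = 0xb6bb
+ 0x43e3 = 0xfa9e
+ 0x7caa = 0x7749
+ 0xcdf6 = 0x4540
One's complement: ~0x4540
Checksum = 0xbabf


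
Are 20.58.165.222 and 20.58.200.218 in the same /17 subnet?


Mask: 255.255.128.0
20.58.165.222 AND mask = 20.58.128.0
20.58.200.218 AND mask = 20.58.128.0
Yes, same subnet (20.58.128.0)


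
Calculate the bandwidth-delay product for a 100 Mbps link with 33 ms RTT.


BDP = bandwidth * RTT
= 100 Mbps * 33 ms
= 100 * 1e6 * 33 / 1000 bits
= 3300000 bits
= 412500 bytes
= 402.832 KB
BDP = 3300000 bits (412500 bytes)


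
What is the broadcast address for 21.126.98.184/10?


Network: 21.64.0.0/10
Host bits = 22
Set all host bits to 1:
Broadcast: 21.127.255.255


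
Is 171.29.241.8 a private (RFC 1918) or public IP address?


RFC 1918 private ranges:
  10.0.0.0/8 (10.0.0.0 - 10.255.255.255)
  172.16.0.0/12 (172.16.0.0 - 172.31.255.255)
  192.168.0.0/16 (192.168.0.0 - 192.168.255.255)
Public (not in any RFC 1918 range)


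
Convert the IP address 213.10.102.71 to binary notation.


213 = 11010101
10 = 00001010
102 = 01100110
71 = 01000111
Binary: 11010101.00001010.01100110.01000111


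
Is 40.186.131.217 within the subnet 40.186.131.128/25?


Subnet network: 40.186.131.128
Test IP AND mask: 40.186.131.128
Yes, 40.186.131.217 is in 40.186.131.128/25


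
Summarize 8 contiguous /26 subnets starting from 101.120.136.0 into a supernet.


Original prefix: /26
Number of subnets: 8 = 2^3
New prefix = 26 - 3 = 23
Supernet: 101.120.136.0/23


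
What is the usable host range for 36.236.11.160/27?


Network: 36.236.11.160
Broadcast: 36.236.11.191
First usable = network + 1
Last usable = broadcast - 1
Range: 36.236.11.161 to 36.236.11.190


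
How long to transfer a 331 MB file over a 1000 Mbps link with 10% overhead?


Effective throughput = 1000 * (1 - 10/100) = 900 Mbps
File size in Mb = 331 * 8 = 2648 Mb
Time = 2648 / 900
Time = 2.9422 seconds


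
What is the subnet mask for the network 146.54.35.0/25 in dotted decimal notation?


/25 means 25 network bits, 7 host bits
Binary: 11111111111111111111111110000000
Mask: 255.255.255.128


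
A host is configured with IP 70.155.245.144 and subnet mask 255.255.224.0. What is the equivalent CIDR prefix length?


Binary: 11111111.11111111.11100000.00000000
Count leading 1s
Prefix: /19


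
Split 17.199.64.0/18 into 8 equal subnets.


New prefix = 18 + 3 = 21
Each subnet has 2048 addresses
  17.199.64.0/21
  17.199.72.0/21
  17.199.80.0/21
  17.199.88.0/21
  17.199.96.0/21
  17.199.104.0/21
  17.199.112.0/21
  17.199.120.0/21
Subnets: 17.199.64.0/21, 17.199.72.0/21, 17.199.80.0/21, 17.199.88.0/21, 17.199.96.0/21, 17.199.104.0/21, 17.199.112.0/21, 17.199.120.0/21


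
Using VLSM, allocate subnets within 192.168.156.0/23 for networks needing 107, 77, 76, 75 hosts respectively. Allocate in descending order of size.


107 hosts -> /25 (126 usable): 192.168.156.0/25
77 hosts -> /25 (126 usable): 192.168.156.128/25
76 hosts -> /25 (126 usable): 192.168.157.0/25
75 hosts -> /25 (126 usable): 192.168.157.128/25
Allocation: 192.168.156.0/25 (107 hosts, 126 usable); 192.168.156.128/25 (77 hosts, 126 usable); 192.168.157.0/25 (76 hosts, 126 usable); 192.168.157.128/25 (75 hosts, 126 usable)


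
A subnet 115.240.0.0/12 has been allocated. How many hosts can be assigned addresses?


Host bits = 32 - 12 = 20
Total addresses = 2^20 = 1048576
Usable = total - 2 (network and broadcast)
Usable hosts: 1048574


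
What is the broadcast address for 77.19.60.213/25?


Network: 77.19.60.128/25
Host bits = 7
Set all host bits to 1:
Broadcast: 77.19.60.255


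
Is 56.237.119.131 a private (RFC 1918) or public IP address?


RFC 1918 private ranges:
  10.0.0.0/8 (10.0.0.0 - 10.255.255.255)
  172.16.0.0/12 (172.16.0.0 - 172.31.255.255)
  192.168.0.0/16 (192.168.0.0 - 192.168.255.255)
Public (not in any RFC 1918 range)


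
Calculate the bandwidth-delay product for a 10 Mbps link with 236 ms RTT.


BDP = bandwidth * RTT
= 10 Mbps * 236 ms
= 10 * 1e6 * 236 / 1000 bits
= 2360000 bits
= 295000 bytes
= 288.0859 KB
BDP = 2360000 bits (295000 bytes)


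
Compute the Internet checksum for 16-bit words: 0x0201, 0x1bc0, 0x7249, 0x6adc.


Sum all words (with carry folding):
+ 0x0201 = 0x0201
+ 0x1bc0 = 0x1dc1
+ 0x7249 = 0x900a
+ 0x6adc = 0xfae6
One's complement: ~0xfae6
Checksum = 0x0519


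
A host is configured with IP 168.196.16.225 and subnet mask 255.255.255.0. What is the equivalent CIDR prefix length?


Binary: 11111111.11111111.11111111.00000000
Count leading 1s
Prefix: /24


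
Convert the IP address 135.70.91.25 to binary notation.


135 = 10000111
70 = 01000110
91 = 01011011
25 = 00011001
Binary: 10000111.01000110.01011011.00011001


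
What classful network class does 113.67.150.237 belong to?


First octet: 113
Binary: 01110001
0xxxxxxx -> Class A (1-126)
Class A, default mask 255.0.0.0 (/8)


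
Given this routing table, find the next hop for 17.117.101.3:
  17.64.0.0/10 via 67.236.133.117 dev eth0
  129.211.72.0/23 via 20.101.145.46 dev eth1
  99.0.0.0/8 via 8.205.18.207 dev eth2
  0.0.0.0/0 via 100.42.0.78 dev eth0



Longest prefix match for 17.117.101.3:
  /10 17.64.0.0: MATCH
  /23 129.211.72.0: no
  /8 99.0.0.0: no
  /0 0.0.0.0: MATCH
Selected: next-hop 67.236.133.117 via eth0 (matched /10)


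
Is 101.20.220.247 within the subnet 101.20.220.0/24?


Subnet network: 101.20.220.0
Test IP AND mask: 101.20.220.0
Yes, 101.20.220.247 is in 101.20.220.0/24


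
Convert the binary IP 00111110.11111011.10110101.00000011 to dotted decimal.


00111110 = 62
11111011 = 251
10110101 = 181
00000011 = 3
IP: 62.251.181.3


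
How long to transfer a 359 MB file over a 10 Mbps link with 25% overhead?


Effective throughput = 10 * (1 - 25/100) = 7.5 Mbps
File size in Mb = 359 * 8 = 2872 Mb
Time = 2872 / 7.5
Time = 382.9333 seconds


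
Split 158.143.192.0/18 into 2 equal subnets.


New prefix = 18 + 1 = 19
Each subnet has 8192 addresses
  158.143.192.0/19
  158.143.224.0/19
Subnets: 158.143.192.0/19, 158.143.224.0/19


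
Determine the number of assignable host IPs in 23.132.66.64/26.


Host bits = 32 - 26 = 6
Total addresses = 2^6 = 64
Usable = total - 2 (network and broadcast)
Usable hosts: 62


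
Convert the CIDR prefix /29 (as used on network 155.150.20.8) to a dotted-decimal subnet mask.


/29 means 29 network bits, 3 host bits
Binary: 11111111111111111111111111111000
Mask: 255.255.255.248


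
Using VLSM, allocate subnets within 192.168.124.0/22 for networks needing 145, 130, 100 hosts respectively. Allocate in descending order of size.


145 hosts -> /24 (254 usable): 192.168.124.0/24
130 hosts -> /24 (254 usable): 192.168.125.0/24
100 hosts -> /25 (126 usable): 192.168.126.0/25
Allocation: 192.168.124.0/24 (145 hosts, 254 usable); 192.168.125.0/24 (130 hosts, 254 usable); 192.168.126.0/25 (100 hosts, 126 usable)


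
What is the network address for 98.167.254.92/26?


IP:   01100010.10100111.11111110.01011100
Mask: 11111111.11111111.11111111.11000000
AND operation:
Net:  01100010.10100111.11111110.01000000
Network: 98.167.254.64/26


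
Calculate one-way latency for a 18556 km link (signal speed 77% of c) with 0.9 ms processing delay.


Speed = 0.77 * 3e5 km/s = 231000 km/s
Propagation delay = 18556 / 231000 = 0.0803 s = 80.329 ms
Processing delay = 0.9 ms
Total one-way latency = 81.229 ms


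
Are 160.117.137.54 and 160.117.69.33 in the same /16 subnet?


Mask: 255.255.0.0
160.117.137.54 AND mask = 160.117.0.0
160.117.69.33 AND mask = 160.117.0.0
Yes, same subnet (160.117.0.0)


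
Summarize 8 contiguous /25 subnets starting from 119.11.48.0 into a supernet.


Original prefix: /25
Number of subnets: 8 = 2^3
New prefix = 25 - 3 = 22
Supernet: 119.11.48.0/22


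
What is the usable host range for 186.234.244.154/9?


Network: 186.128.0.0
Broadcast: 186.255.255.255
First usable = network + 1
Last usable = broadcast - 1
Range: 186.128.0.1 to 186.255.255.254


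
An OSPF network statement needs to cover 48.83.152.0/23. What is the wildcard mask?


Subnet mask: 255.255.254.0
Wildcard = 255.255.255.255 - subnet mask
255 - 255 = 0
255 - 255 = 0
255 - 254 = 1
255 - 0 = 255
Wildcard: 0.0.1.255


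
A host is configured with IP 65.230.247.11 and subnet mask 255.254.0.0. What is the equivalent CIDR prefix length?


Binary: 11111111.11111110.00000000.00000000
Count leading 1s
Prefix: /15


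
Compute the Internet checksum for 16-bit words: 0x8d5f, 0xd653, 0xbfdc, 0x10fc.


Sum all words (with carry folding):
+ 0x8d5f = 0x8d5f
+ 0xd653 = 0x63b3
+ 0xbfdc = 0x2390
+ 0x10fc = 0x348c
One's complement: ~0x348c
Checksum = 0xcb73


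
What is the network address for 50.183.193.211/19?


IP:   00110010.10110111.11000001.11010011
Mask: 11111111.11111111.11100000.00000000
AND operation:
Net:  00110010.10110111.11000000.00000000
Network: 50.183.192.0/19


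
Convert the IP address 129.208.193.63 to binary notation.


129 = 10000001
208 = 11010000
193 = 11000001
63 = 00111111
Binary: 10000001.11010000.11000001.00111111


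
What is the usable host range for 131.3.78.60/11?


Network: 131.0.0.0
Broadcast: 131.31.255.255
First usable = network + 1
Last usable = broadcast - 1
Range: 131.0.0.1 to 131.31.255.254


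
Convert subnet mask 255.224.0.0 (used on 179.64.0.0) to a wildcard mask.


Subnet mask: 255.224.0.0
Wildcard = 255.255.255.255 - subnet mask
255 - 255 = 0
255 - 224 = 31
255 - 0 = 255
255 - 0 = 255
Wildcard: 0.31.255.255


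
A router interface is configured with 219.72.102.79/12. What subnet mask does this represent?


/12 means 12 network bits, 20 host bits
Binary: 11111111111100000000000000000000
Mask: 255.240.0.0


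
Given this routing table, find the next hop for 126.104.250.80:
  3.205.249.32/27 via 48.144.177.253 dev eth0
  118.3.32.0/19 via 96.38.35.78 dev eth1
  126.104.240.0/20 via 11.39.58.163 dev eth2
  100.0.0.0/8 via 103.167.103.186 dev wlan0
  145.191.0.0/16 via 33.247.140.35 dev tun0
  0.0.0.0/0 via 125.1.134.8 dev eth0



Longest prefix match for 126.104.250.80:
  /27 3.205.249.32: no
  /19 118.3.32.0: no
  /20 126.104.240.0: MATCH
  /8 100.0.0.0: no
  /16 145.191.0.0: no
  /0 0.0.0.0: MATCH
Selected: next-hop 11.39.58.163 via eth2 (matched /20)


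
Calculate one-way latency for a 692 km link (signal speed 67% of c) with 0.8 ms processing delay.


Speed = 0.67 * 3e5 km/s = 201000 km/s
Propagation delay = 692 / 201000 = 0.0034 s = 3.4428 ms
Processing delay = 0.8 ms
Total one-way latency = 4.2428 ms


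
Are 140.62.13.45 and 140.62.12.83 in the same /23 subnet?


Mask: 255.255.254.0
140.62.13.45 AND mask = 140.62.12.0
140.62.12.83 AND mask = 140.62.12.0
Yes, same subnet (140.62.12.0)


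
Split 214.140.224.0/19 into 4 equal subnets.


New prefix = 19 + 2 = 21
Each subnet has 2048 addresses
  214.140.224.0/21
  214.140.232.0/21
  214.140.240.0/21
  214.140.248.0/21
Subnets: 214.140.224.0/21, 214.140.232.0/21, 214.140.240.0/21, 214.140.248.0/21


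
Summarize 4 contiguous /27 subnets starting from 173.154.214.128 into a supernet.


Original prefix: /27
Number of subnets: 4 = 2^2
New prefix = 27 - 2 = 25
Supernet: 173.154.214.128/25


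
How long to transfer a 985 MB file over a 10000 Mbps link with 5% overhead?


Effective throughput = 10000 * (1 - 5/100) = 9500 Mbps
File size in Mb = 985 * 8 = 7880 Mb
Time = 7880 / 9500
Time = 0.8295 seconds


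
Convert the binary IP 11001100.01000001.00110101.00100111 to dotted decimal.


11001100 = 204
01000001 = 65
00110101 = 53
00100111 = 39
IP: 204.65.53.39


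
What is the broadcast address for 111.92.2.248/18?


Network: 111.92.0.0/18
Host bits = 14
Set all host bits to 1:
Broadcast: 111.92.63.255


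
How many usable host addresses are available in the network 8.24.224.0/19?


Host bits = 32 - 19 = 13
Total addresses = 2^13 = 8192
Usable = total - 2 (network and broadcast)
Usable hosts: 8190


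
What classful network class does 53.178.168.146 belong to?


First octet: 53
Binary: 00110101
0xxxxxxx -> Class A (1-126)
Class A, default mask 255.0.0.0 (/8)


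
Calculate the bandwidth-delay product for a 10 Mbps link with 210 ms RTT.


BDP = bandwidth * RTT
= 10 Mbps * 210 ms
= 10 * 1e6 * 210 / 1000 bits
= 2100000 bits
= 262500 bytes
= 256.3477 KB
BDP = 2100000 bits (262500 bytes)


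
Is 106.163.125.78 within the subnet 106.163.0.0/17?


Subnet network: 106.163.0.0
Test IP AND mask: 106.163.0.0
Yes, 106.163.125.78 is in 106.163.0.0/17


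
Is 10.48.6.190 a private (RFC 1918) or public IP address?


RFC 1918 private ranges:
  10.0.0.0/8 (10.0.0.0 - 10.255.255.255)
  172.16.0.0/12 (172.16.0.0 - 172.31.255.255)
  192.168.0.0/16 (192.168.0.0 - 192.168.255.255)
Private (in 10.0.0.0/8)


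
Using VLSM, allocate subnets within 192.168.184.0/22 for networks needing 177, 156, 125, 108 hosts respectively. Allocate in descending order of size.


177 hosts -> /24 (254 usable): 192.168.184.0/24
156 hosts -> /24 (254 usable): 192.168.185.0/24
125 hosts -> /25 (126 usable): 192.168.186.0/25
108 hosts -> /25 (126 usable): 192.168.186.128/25
Allocation: 192.168.184.0/24 (177 hosts, 254 usable); 192.168.185.0/24 (156 hosts, 254 usable); 192.168.186.0/25 (125 hosts, 126 usable); 192.168.186.128/25 (108 hosts, 126 usable)


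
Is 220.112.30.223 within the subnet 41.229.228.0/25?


Subnet network: 41.229.228.0
Test IP AND mask: 220.112.30.128
No, 220.112.30.223 is not in 41.229.228.0/25


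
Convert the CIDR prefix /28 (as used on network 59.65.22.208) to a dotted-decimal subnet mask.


/28 means 28 network bits, 4 host bits
Binary: 11111111111111111111111111110000
Mask: 255.255.255.240


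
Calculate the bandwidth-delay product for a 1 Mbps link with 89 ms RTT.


BDP = bandwidth * RTT
= 1 Mbps * 89 ms
= 1 * 1e6 * 89 / 1000 bits
= 89000 bits
= 11125 bytes
= 10.8643 KB
BDP = 89000 bits (11125 bytes)


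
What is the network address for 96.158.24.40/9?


IP:   01100000.10011110.00011000.00101000
Mask: 11111111.10000000.00000000.00000000
AND operation:
Net:  01100000.10000000.00000000.00000000
Network: 96.128.0.0/9


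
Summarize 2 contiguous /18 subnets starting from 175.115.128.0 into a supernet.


Original prefix: /18
Number of subnets: 2 = 2^1
New prefix = 18 - 1 = 17
Supernet: 175.115.128.0/17


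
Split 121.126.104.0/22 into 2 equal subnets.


New prefix = 22 + 1 = 23
Each subnet has 512 addresses
  121.126.104.0/23
  121.126.106.0/23
Subnets: 121.126.104.0/23, 121.126.106.0/23


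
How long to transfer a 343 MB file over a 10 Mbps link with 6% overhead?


Effective throughput = 10 * (1 - 6/100) = 9.4 Mbps
File size in Mb = 343 * 8 = 2744 Mb
Time = 2744 / 9.4
Time = 291.9149 seconds


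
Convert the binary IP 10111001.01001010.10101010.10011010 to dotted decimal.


10111001 = 185
01001010 = 74
10101010 = 170
10011010 = 154
IP: 185.74.170.154


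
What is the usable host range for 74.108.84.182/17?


Network: 74.108.0.0
Broadcast: 74.108.127.255
First usable = network + 1
Last usable = broadcast - 1
Range: 74.108.0.1 to 74.108.127.254


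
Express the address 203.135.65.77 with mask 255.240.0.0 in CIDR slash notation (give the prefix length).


Binary: 11111111.11110000.00000000.00000000
Count leading 1s
Prefix: /12


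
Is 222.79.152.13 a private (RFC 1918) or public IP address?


RFC 1918 private ranges:
  10.0.0.0/8 (10.0.0.0 - 10.255.255.255)
  172.16.0.0/12 (172.16.0.0 - 172.31.255.255)
  192.168.0.0/16 (192.168.0.0 - 192.168.255.255)
Public (not in any RFC 1918 range)


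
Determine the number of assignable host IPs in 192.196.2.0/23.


Host bits = 32 - 23 = 9
Total addresses = 2^9 = 512
Usable = total - 2 (network and broadcast)
Usable hosts: 510


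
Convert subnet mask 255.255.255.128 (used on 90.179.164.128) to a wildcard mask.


Subnet mask: 255.255.255.128
Wildcard = 255.255.255.255 - subnet mask
255 - 255 = 0
255 - 255 = 0
255 - 255 = 0
255 - 128 = 127
Wildcard: 0.0.0.127


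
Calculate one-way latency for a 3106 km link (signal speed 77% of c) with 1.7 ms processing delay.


Speed = 0.77 * 3e5 km/s = 231000 km/s
Propagation delay = 3106 / 231000 = 0.0134 s = 13.4459 ms
Processing delay = 1.7 ms
Total one-way latency = 15.1459 ms


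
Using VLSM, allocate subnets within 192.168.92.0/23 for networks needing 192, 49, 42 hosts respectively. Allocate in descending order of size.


192 hosts -> /24 (254 usable): 192.168.92.0/24
49 hosts -> /26 (62 usable): 192.168.93.0/26
42 hosts -> /26 (62 usable): 192.168.93.64/26
Allocation: 192.168.92.0/24 (192 hosts, 254 usable); 192.168.93.0/26 (49 hosts, 62 usable); 192.168.93.64/26 (42 hosts, 62 usable)


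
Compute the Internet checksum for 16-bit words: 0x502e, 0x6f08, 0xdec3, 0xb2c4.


Sum all words (with carry folding):
+ 0x502e = 0x502e
+ 0x6f08 = 0xbf36
+ 0xdec3 = 0x9dfa
+ 0xb2c4 = 0x50bf
One's complement: ~0x50bf
Checksum = 0xaf40


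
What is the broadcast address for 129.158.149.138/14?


Network: 129.156.0.0/14
Host bits = 18
Set all host bits to 1:
Broadcast: 129.159.255.255


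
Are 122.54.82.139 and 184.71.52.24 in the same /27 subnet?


Mask: 255.255.255.224
122.54.82.139 AND mask = 122.54.82.128
184.71.52.24 AND mask = 184.71.52.0
No, different subnets (122.54.82.128 vs 184.71.52.0)


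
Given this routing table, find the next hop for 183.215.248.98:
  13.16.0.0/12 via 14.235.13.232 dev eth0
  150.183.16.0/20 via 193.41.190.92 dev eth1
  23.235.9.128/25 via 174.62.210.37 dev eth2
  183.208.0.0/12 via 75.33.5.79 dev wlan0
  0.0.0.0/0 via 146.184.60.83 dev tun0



Longest prefix match for 183.215.248.98:
  /12 13.16.0.0: no
  /20 150.183.16.0: no
  /25 23.235.9.128: no
  /12 183.208.0.0: MATCH
  /0 0.0.0.0: MATCH
Selected: next-hop 75.33.5.79 via wlan0 (matched /12)


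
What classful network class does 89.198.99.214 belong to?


First octet: 89
Binary: 01011001
0xxxxxxx -> Class A (1-126)
Class A, default mask 255.0.0.0 (/8)


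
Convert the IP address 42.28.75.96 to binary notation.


42 = 00101010
28 = 00011100
75 = 01001011
96 = 01100000
Binary: 00101010.00011100.01001011.01100000


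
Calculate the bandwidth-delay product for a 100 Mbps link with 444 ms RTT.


BDP = bandwidth * RTT
= 100 Mbps * 444 ms
= 100 * 1e6 * 444 / 1000 bits
= 44400000 bits
= 5550000 bytes
= 5419.9219 KB
BDP = 44400000 bits (5550000 bytes)


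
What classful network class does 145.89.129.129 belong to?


First octet: 145
Binary: 10010001
10xxxxxx -> Class B (128-191)
Class B, default mask 255.255.0.0 (/16)


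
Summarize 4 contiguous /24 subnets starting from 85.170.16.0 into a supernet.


Original prefix: /24
Number of subnets: 4 = 2^2
New prefix = 24 - 2 = 22
Supernet: 85.170.16.0/22


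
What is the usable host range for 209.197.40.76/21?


Network: 209.197.40.0
Broadcast: 209.197.47.255
First usable = network + 1
Last usable = broadcast - 1
Range: 209.197.40.1 to 209.197.47.254


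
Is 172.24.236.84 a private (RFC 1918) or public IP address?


RFC 1918 private ranges:
  10.0.0.0/8 (10.0.0.0 - 10.255.255.255)
  172.16.0.0/12 (172.16.0.0 - 172.31.255.255)
  192.168.0.0/16 (192.168.0.0 - 192.168.255.255)
Private (in 172.16.0.0/12)
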